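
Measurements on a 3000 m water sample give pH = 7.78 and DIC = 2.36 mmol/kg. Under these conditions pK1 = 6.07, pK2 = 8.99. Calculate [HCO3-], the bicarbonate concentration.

α₁ = 1 / (1 + [H⁺]/K1 + K2/[H⁺]) = 1 / (1 + 10^-1.71 + 10^-1.21)
   = 1 / (1 + 0.019498 + 0.061660) = 1/1.0812 = 0.9249
[HCO3⁻] = α₁ × DIC = 0.9249 × 2.36 = 2.18 mmol/kg

[HCO3⁻] = 2.18 mmol/kg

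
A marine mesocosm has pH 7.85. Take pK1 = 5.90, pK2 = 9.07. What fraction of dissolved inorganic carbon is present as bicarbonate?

α₁ = 0.933

α₁ = 1 / (1 + [H⁺]/K1 + K2/[H⁺]) = 1 / (1 + 10^-1.95 + 10^-1.22)
   = 1 / (1 + 0.011220 + 0.060256) = 1/1.0715 = 0.9333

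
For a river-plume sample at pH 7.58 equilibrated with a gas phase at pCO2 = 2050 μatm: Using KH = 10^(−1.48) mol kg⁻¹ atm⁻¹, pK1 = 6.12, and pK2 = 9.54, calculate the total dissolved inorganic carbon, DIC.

[CO2*] = KH · pCO2 = 10^(−1.48) × 2050×10^-6 = 6.788×10^-5 mol/kg
α₀ = 1/(1 + K1/[H⁺] + K1K2/[H⁺]²) = 1/(1 + 10^+1.46 + 10^-0.50) = 0.03316
DIC = [CO2*]/α₀ = 6.788×10^-5 / 0.03316 = 2.05 mmol/kg

DIC = 2.05 mmol/kg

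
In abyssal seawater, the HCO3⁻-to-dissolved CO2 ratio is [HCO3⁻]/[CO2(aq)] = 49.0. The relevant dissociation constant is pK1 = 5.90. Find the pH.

pH = 7.59

From K1 = [H⁺][HCO3⁻]/[CO2(aq)]:  pH = pK1 + log₁₀([HCO3⁻]/[CO2(aq)])
log₁₀(49.0) = +1.690
pH = 5.90 + (+1.690) = 7.59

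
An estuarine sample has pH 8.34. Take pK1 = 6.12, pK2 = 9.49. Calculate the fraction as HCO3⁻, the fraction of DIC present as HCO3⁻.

α₁ = 1 / (1 + [H⁺]/K1 + K2/[H⁺]) = 1 / (1 + 10^-2.22 + 10^-1.15)
   = 1 / (1 + 0.0060256 + 0.070795) = 1/1.0768 = 0.9287

α₁ = 0.929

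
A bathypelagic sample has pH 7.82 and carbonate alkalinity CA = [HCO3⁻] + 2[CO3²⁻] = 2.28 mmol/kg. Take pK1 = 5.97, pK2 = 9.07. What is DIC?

CA = [HCO3⁻] + 2[CO3²⁻] = (α₁ + 2α₂)·DIC
At pH 7.82: [H⁺]/K1 = 10^-1.85 = 0.014125, K2/[H⁺] = 10^-1.25 = 0.056234
α₁ = 1/(1 + 0.014125 + 0.056234) = 1/1.0704 = 0.9343; α₂ = α₁·K2/[H⁺] = 0.05254
α₁ + 2α₂ = 1.0393
DIC = CA / (α₁ + 2α₂) = 2.28 / 1.0393 = 2.19 mmol/kg

DIC = 2.19 mmol/kg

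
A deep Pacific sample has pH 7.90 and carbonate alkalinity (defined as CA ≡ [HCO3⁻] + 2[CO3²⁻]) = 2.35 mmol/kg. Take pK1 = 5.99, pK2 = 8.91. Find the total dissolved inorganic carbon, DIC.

DIC = 2.18 mmol/kg

CA = [HCO3⁻] + 2[CO3²⁻] = (α₁ + 2α₂)·DIC
At pH 7.90: [H⁺]/K1 = 10^-1.91 = 0.012303, K2/[H⁺] = 10^-1.01 = 0.097724
α₁ = 1/(1 + 0.012303 + 0.097724) = 1/1.1100 = 0.9009; α₂ = α₁·K2/[H⁺] = 0.08804
α₁ + 2α₂ = 1.0770
DIC = CA / (α₁ + 2α₂) = 2.35 / 1.0770 = 2.18 mmol/kg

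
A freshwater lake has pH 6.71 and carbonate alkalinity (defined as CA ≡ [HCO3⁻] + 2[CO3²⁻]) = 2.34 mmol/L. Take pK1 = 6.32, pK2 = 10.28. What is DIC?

DIC = 3.29 mmol/L

CA = [HCO3⁻] + 2[CO3²⁻] = (α₁ + 2α₂)·DIC
At pH 6.71: [H⁺]/K1 = 10^-0.39 = 0.40738, K2/[H⁺] = 10^-3.57 = 0.00026915
α₁ = 1/(1 + 0.40738 + 0.00026915) = 1/1.4076 = 0.7104; α₂ = α₁·K2/[H⁺] = 0.0001912
α₁ + 2α₂ = 0.7108
DIC = CA / (α₁ + 2α₂) = 2.34 / 0.7108 = 3.29 mmol/L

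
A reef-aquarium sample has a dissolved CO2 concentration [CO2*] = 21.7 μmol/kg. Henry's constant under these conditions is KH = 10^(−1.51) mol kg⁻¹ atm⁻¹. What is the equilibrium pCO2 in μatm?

KH = 10^(−1.51) = 3.090×10^-2 mol kg⁻¹ atm⁻¹
pCO2 = [CO2*]/KH = 21.7×10^-6 / 3.090×10^-2 = 7.02×10^-4 atm = 702 μatm

pCO2 = 702 μatm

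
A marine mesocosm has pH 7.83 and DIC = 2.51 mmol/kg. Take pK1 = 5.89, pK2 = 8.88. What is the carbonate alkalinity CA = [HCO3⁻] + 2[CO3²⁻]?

CA = [HCO3⁻] + 2[CO3²⁻] = (α₁ + 2α₂)·DIC
At pH 7.83: [H⁺]/K1 = 10^-1.94 = 0.011482, K2/[H⁺] = 10^-1.05 = 0.089125
α₁ = 1/(1 + 0.011482 + 0.089125) = 1/1.1006 = 0.9086; α₂ = α₁·K2/[H⁺] = 0.08098
α₁ + 2α₂ = 1.0705
CA = 1.0705 × 2.51 = 2.69 mmol/kg

CA = 2.69 mmol/kg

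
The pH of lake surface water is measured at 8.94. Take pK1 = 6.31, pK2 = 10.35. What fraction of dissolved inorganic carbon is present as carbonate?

α₂ = 1 / (1 + [H⁺]/K2 + [H⁺]²/(K1K2)) = 1 / (1 + 10^+1.41 + 10^-1.22)
   = 1 / (1 + 25.704 + 0.060256) = 1/26.764 = 0.03736

α₂ = 0.0374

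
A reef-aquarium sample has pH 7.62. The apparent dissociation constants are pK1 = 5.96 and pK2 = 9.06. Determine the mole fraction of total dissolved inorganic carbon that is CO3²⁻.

α₂ = 1 / (1 + [H⁺]/K2 + [H⁺]²/(K1K2)) = 1 / (1 + 10^+1.44 + 10^-0.22)
   = 1 / (1 + 27.542 + 0.60256) = 1/29.145 = 0.03431

α₂ = 0.0343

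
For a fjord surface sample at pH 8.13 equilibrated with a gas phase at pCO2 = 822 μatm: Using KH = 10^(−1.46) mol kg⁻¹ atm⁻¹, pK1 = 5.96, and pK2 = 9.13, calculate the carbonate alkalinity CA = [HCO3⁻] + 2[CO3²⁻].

CA = 5.06 mmol/kg

[CO2*] = KH · pCO2 = 10^(−1.46) × 822×10^-6 = 2.850×10^-5 mol/kg
α₀ = 1/(1 + K1/[H⁺] + K1K2/[H⁺]²) = 1/(1 + 10^+2.17 + 10^+1.17) = 0.006109
DIC = [CO2*]/α₀ = 2.850×10^-5 / 0.006109 = 4.666 mmol/kg
CA = (α₁ + 2α₂)·DIC = (0.9035 + 2×0.09035) × 4.666 = 5.06 mmol/kg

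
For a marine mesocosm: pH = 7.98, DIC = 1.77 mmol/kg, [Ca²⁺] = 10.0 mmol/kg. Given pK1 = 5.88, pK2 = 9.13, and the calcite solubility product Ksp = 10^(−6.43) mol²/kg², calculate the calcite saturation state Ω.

Ω = 3.13

α₂ = 1 / (1 + [H⁺]/K2 + [H⁺]²/(K1K2)) = 1 / (1 + 10^+1.15 + 10^-0.95)
   = 1 / (1 + 14.125 + 0.11220) = 1/15.238 = 0.06563
[CO3²⁻] = α₂ × DIC = 0.06563 × 1.77 = 0.1162 mmol/kg
Ksp = 10^(−6.43) = 3.715×10^-7
Ω = [Ca²⁺][CO3²⁻]/Ksp = (10.0×10^-3)(1.162×10^-4) / 3.715×10^-7 = 3.13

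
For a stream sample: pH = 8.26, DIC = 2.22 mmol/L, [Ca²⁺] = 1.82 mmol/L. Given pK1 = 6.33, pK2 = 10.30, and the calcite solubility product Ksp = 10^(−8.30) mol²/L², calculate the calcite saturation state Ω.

α₂ = 1 / (1 + [H⁺]/K2 + [H⁺]²/(K1K2)) = 1 / (1 + 10^+2.04 + 10^+0.11)
   = 1 / (1 + 109.65 + 1.2882) = 1/111.94 = 0.008934
[CO3²⁻] = α₂ × DIC = 0.008934 × 2.22 = 0.01983 mmol/L = 19.83 μmol/L
Ksp = 10^(−8.30) = 5.012×10^-9
Ω = [Ca²⁺][CO3²⁻]/Ksp = (1.82×10^-3)(1.983×10^-5) / 5.012×10^-9 = 7.20

Ω = 7.20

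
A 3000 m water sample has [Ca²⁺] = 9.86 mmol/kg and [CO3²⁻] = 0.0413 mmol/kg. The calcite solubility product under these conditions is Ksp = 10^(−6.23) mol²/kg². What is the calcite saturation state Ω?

Ω = 0.692

Ksp = 10^(−6.23) = 5.888×10^-7
Ω = [Ca²⁺][CO3²⁻]/Ksp = (9.86×10^-3)(0.0413×10^-3) / 5.888×10^-7 = 0.692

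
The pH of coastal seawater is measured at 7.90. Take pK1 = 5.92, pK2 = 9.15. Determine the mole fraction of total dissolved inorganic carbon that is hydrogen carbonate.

α₁ = 1 / (1 + [H⁺]/K1 + K2/[H⁺]) = 1 / (1 + 10^-1.98 + 10^-1.25)
   = 1 / (1 + 0.010471 + 0.056234) = 1/1.0667 = 0.9375

α₁ = 0.937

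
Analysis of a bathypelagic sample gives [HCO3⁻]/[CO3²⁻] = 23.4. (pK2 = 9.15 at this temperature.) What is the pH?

From K2 = [H⁺][CO3²⁻]/[HCO3⁻]:  pH = pK2 − log₁₀([HCO3⁻]/[CO3²⁻])
log₁₀(23.4) = +1.369
pH = 9.15 − (+1.369) = 7.78

pH = 7.78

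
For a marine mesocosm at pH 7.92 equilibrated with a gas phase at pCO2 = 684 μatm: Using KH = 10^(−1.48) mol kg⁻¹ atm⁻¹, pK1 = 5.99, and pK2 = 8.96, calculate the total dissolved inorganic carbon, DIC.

DIC = 2.13 mmol/kg

[CO2*] = KH · pCO2 = 10^(−1.48) × 684×10^-6 = 2.265×10^-5 mol/kg
α₀ = 1/(1 + K1/[H⁺] + K1K2/[H⁺]²) = 1/(1 + 10^+1.93 + 10^+0.89) = 0.01065
DIC = [CO2*]/α₀ = 2.265×10^-5 / 0.01065 = 2.13 mmol/kg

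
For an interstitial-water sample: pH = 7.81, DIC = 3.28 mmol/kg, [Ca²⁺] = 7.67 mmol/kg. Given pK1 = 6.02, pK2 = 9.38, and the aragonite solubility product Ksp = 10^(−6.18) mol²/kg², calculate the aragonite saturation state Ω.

α₂ = 1 / (1 + [H⁺]/K2 + [H⁺]²/(K1K2)) = 1 / (1 + 10^+1.57 + 10^-0.22)
   = 1 / (1 + 37.154 + 0.60256) = 1/38.756 = 0.02580
[CO3²⁻] = α₂ × DIC = 0.02580 × 3.28 = 0.08463 mmol/kg
Ksp = 10^(−6.18) = 6.607×10^-7
Ω = [Ca²⁺][CO3²⁻]/Ksp = (7.67×10^-3)(8.463×10^-5) / 6.607×10^-7 = 0.982

Ω = 0.982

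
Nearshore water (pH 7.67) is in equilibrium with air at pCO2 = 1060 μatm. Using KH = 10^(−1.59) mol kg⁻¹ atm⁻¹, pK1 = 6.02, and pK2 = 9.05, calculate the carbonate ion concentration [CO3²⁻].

[CO2*] = KH · pCO2 = 10^(−1.59) × 1060×10^-6 = 2.725×10^-5 mol/kg
α₀ = 1/(1 + K1/[H⁺] + K1K2/[H⁺]²) = 1/(1 + 10^+1.65 + 10^+0.27) = 0.02104
DIC = [CO2*]/α₀ = 2.725×10^-5 / 0.02104 = 1.295 mmol/kg
[CO3²⁻] = α₂·DIC; α₂ = 0.03918, so [CO3²⁻] = 0.03918 × 1.295 = 0.0507 mmol/kg

[CO3²⁻] = 0.0507 mmol/kg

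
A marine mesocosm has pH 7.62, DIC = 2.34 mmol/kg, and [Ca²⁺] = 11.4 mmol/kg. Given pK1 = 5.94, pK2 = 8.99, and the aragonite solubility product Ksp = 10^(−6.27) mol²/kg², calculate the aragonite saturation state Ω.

Ω = 1.99

α₂ = 1 / (1 + [H⁺]/K2 + [H⁺]²/(K1K2)) = 1 / (1 + 10^+1.37 + 10^-0.31)
   = 1 / (1 + 23.442 + 0.48978) = 1/24.932 = 0.04011
[CO3²⁻] = α₂ × DIC = 0.04011 × 2.34 = 0.09386 mmol/kg
Ksp = 10^(−6.27) = 5.370×10^-7
Ω = [Ca²⁺][CO3²⁻]/Ksp = (11.4×10^-3)(9.386×10^-5) / 5.370×10^-7 = 1.99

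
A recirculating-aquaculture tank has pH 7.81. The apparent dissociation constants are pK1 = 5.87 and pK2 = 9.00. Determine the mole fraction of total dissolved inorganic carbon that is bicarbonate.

α₁ = 0.929

α₁ = 1 / (1 + [H⁺]/K1 + K2/[H⁺]) = 1 / (1 + 10^-1.94 + 10^-1.19)
   = 1 / (1 + 0.011482 + 0.064565) = 1/1.0760 = 0.9293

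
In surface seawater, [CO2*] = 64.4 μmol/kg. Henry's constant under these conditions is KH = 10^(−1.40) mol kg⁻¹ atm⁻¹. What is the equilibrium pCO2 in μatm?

pCO2 = 1620 μatm

KH = 10^(−1.40) = 3.981×10^-2 mol kg⁻¹ atm⁻¹
pCO2 = [CO2*]/KH = 64.4×10^-6 / 3.981×10^-2 = 1.62×10^-3 atm = 1620 μatm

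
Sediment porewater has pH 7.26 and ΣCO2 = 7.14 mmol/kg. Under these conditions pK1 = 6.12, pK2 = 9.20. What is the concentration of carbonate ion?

α₂ = 1 / (1 + [H⁺]/K2 + [H⁺]²/(K1K2)) = 1 / (1 + 10^+1.94 + 10^+0.80)
   = 1 / (1 + 87.096 + 6.3096) = 1/94.406 = 0.01059
[CO3²⁻] = α₂ × DIC = 0.01059 × 7.14 = 0.0756 mmol/kg

[CO3²⁻] = 0.0756 mmol/kg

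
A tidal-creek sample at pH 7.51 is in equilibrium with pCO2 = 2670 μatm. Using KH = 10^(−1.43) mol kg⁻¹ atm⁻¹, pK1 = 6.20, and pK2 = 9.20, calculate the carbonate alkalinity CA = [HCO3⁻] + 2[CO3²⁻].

CA = 2.11 mmol/kg

[CO2*] = KH · pCO2 = 10^(−1.43) × 2670×10^-6 = 9.920×10^-5 mol/kg
α₀ = 1/(1 + K1/[H⁺] + K1K2/[H⁺]²) = 1/(1 + 10^+1.31 + 10^-0.38) = 0.04580
DIC = [CO2*]/α₀ = 9.920×10^-5 / 0.04580 = 2.166 mmol/kg
CA = (α₁ + 2α₂)·DIC = (0.9351 + 2×0.01909) × 2.166 = 2.11 mmol/kg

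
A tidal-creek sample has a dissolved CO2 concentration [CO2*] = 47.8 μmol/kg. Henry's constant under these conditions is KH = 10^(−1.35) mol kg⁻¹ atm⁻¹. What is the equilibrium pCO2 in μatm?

KH = 10^(−1.35) = 4.467×10^-2 mol kg⁻¹ atm⁻¹
pCO2 = [CO2*]/KH = 47.8×10^-6 / 4.467×10^-2 = 1.07×10^-3 atm = 1070 μatm

pCO2 = 1070 μatm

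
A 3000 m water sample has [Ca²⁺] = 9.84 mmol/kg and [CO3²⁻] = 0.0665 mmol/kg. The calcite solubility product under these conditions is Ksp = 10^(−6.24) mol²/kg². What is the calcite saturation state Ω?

Ksp = 10^(−6.24) = 5.754×10^-7
Ω = [Ca²⁺][CO3²⁻]/Ksp = (9.84×10^-3)(0.0665×10^-3) / 5.754×10^-7 = 1.14

Ω = 1.14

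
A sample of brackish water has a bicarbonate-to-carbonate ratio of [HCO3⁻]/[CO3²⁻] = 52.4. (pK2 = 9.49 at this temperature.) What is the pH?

pH = 7.77

From K2 = [H⁺][CO3²⁻]/[HCO3⁻]:  pH = pK2 − log₁₀([HCO3⁻]/[CO3²⁻])
log₁₀(52.4) = +1.719
pH = 9.49 − (+1.719) = 7.77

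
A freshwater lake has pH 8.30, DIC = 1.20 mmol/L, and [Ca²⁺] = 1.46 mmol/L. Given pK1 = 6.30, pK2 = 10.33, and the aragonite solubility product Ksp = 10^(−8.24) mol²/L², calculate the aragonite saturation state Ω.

α₂ = 1 / (1 + [H⁺]/K2 + [H⁺]²/(K1K2)) = 1 / (1 + 10^+2.03 + 10^+0.03)
   = 1 / (1 + 107.15 + 1.0715) = 1/109.22 = 0.009156
[CO3²⁻] = α₂ × DIC = 0.009156 × 1.20 = 0.01099 mmol/L = 10.99 μmol/L
Ksp = 10^(−8.24) = 5.754×10^-9
Ω = [Ca²⁺][CO3²⁻]/Ksp = (1.46×10^-3)(1.099×10^-5) / 5.754×10^-9 = 2.79

Ω = 2.79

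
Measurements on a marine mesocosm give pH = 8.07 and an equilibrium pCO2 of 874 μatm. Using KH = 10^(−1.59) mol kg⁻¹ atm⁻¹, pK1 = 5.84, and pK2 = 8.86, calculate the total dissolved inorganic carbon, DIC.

[CO2*] = KH · pCO2 = 10^(−1.59) × 874×10^-6 = 2.247×10^-5 mol/kg
α₀ = 1/(1 + K1/[H⁺] + K1K2/[H⁺]²) = 1/(1 + 10^+2.23 + 10^+1.44) = 0.005041
DIC = [CO2*]/α₀ = 2.247×10^-5 / 0.005041 = 4.46 mmol/kg

DIC = 4.46 mmol/kg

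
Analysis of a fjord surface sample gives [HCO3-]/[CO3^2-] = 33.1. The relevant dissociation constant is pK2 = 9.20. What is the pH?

pH = 7.68

From K2 = [H⁺][CO3^2-]/[HCO3-]:  pH = pK2 − log₁₀([HCO3-]/[CO3^2-])
log₁₀(33.1) = +1.520
pH = 9.20 − (+1.520) = 7.68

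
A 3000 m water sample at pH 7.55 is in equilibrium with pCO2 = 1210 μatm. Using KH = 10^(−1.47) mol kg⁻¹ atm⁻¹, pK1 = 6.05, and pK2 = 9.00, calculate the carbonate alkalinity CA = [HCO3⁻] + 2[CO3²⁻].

CA = 1.39 mmol/kg

[CO2*] = KH · pCO2 = 10^(−1.47) × 1210×10^-6 = 4.100×10^-5 mol/kg
α₀ = 1/(1 + K1/[H⁺] + K1K2/[H⁺]²) = 1/(1 + 10^+1.50 + 10^+0.05) = 0.02963
DIC = [CO2*]/α₀ = 4.100×10^-5 / 0.02963 = 1.384 mmol/kg
CA = (α₁ + 2α₂)·DIC = (0.9371 + 2×0.03325) × 1.384 = 1.39 mmol/kg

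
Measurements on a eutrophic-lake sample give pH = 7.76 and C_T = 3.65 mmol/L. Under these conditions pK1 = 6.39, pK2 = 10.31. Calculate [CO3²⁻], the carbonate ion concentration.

[CO3²⁻] = 9.84 μmol/L

α₂ = 1 / (1 + [H⁺]/K2 + [H⁺]²/(K1K2)) = 1 / (1 + 10^+2.55 + 10^+1.18)
   = 1 / (1 + 354.81 + 15.136) = 1/370.95 = 0.002696
[CO3²⁻] = α₂ × DIC = 0.002696 × 3.65 = 0.00984 mmol/L = 9.84 μmol/L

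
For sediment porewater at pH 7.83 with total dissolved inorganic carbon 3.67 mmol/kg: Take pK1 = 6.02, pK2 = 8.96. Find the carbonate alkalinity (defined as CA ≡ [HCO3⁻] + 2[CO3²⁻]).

CA = [HCO3⁻] + 2[CO3²⁻] = (α₁ + 2α₂)·DIC
At pH 7.83: [H⁺]/K1 = 10^-1.81 = 0.015488, K2/[H⁺] = 10^-1.13 = 0.074131
α₁ = 1/(1 + 0.015488 + 0.074131) = 1/1.0896 = 0.9178; α₂ = α₁·K2/[H⁺] = 0.06803
α₁ + 2α₂ = 1.0538
CA = 1.0538 × 3.67 = 3.87 mmol/kg

CA = 3.87 mmol/kg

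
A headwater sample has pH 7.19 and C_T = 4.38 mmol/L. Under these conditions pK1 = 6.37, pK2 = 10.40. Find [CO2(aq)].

α₀ = 1 / (1 + K1/[H⁺] + K1K2/[H⁺]²) = 1 / (1 + 10^+0.82 + 10^-2.39)
   = 1 / (1 + 6.6069 + 0.0040738) = 1/7.6110 = 0.1314
[CO2*] = α₀ × DIC = 0.1314 × 4.38 = 0.575 mmol/L

[CO2*] = 0.575 mmol/L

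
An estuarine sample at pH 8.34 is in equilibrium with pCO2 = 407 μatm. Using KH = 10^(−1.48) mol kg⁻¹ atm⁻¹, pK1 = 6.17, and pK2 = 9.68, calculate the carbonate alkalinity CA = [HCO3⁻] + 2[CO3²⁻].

CA = 2.18 mmol/kg

[CO2*] = KH · pCO2 = 10^(−1.48) × 407×10^-6 = 1.348×10^-5 mol/kg
α₀ = 1/(1 + K1/[H⁺] + K1K2/[H⁺]²) = 1/(1 + 10^+2.17 + 10^+0.83) = 0.006424
DIC = [CO2*]/α₀ = 1.348×10^-5 / 0.006424 = 2.098 mmol/kg
CA = (α₁ + 2α₂)·DIC = (0.9501 + 2×0.04343) × 2.098 = 2.18 mmol/kg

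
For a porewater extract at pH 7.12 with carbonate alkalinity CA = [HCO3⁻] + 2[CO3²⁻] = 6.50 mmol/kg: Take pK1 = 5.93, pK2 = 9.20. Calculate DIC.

DIC = 6.86 mmol/kg

CA = [HCO3⁻] + 2[CO3²⁻] = (α₁ + 2α₂)·DIC
At pH 7.12: [H⁺]/K1 = 10^-1.19 = 0.064565, K2/[H⁺] = 10^-2.08 = 0.0083176
α₁ = 1/(1 + 0.064565 + 0.0083176) = 1/1.0729 = 0.9321; α₂ = α₁·K2/[H⁺] = 0.007753
α₁ + 2α₂ = 0.9476
DIC = CA / (α₁ + 2α₂) = 6.50 / 0.9476 = 6.86 mmol/kg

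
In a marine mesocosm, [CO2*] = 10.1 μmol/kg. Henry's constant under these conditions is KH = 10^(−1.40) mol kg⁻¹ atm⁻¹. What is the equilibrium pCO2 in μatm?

pCO2 = 254 μatm

KH = 10^(−1.40) = 3.981×10^-2 mol kg⁻¹ atm⁻¹
pCO2 = [CO2*]/KH = 10.1×10^-6 / 3.981×10^-2 = 2.54×10^-4 atm = 254 μatm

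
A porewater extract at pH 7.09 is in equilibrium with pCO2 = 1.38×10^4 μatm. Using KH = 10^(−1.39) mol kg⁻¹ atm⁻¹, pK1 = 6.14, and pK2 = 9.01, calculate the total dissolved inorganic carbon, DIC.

DIC = 5.63 mmol/kg

[CO2*] = KH · pCO2 = 10^(−1.39) × 1.38×10^4×10^-6 = 5.622×10^-4 mol/kg
α₀ = 1/(1 + K1/[H⁺] + K1K2/[H⁺]²) = 1/(1 + 10^+0.95 + 10^-0.97) = 0.09980
DIC = [CO2*]/α₀ = 5.622×10^-4 / 0.09980 = 5.63 mmol/kg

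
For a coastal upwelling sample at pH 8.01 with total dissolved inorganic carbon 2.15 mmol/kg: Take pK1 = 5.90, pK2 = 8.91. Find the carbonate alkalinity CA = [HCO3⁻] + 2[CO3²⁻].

CA = 2.37 mmol/kg

CA = [HCO3⁻] + 2[CO3²⁻] = (α₁ + 2α₂)·DIC
At pH 8.01: [H⁺]/K1 = 10^-2.11 = 0.0077625, K2/[H⁺] = 10^-0.90 = 0.12589
α₁ = 1/(1 + 0.0077625 + 0.12589) = 1/1.1337 = 0.8821; α₂ = α₁·K2/[H⁺] = 0.1111
α₁ + 2α₂ = 1.1042
CA = 1.1042 × 2.15 = 2.37 mmol/kg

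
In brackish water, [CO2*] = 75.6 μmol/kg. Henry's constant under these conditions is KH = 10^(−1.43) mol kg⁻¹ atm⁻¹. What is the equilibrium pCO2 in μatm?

KH = 10^(−1.43) = 3.715×10^-2 mol kg⁻¹ atm⁻¹
pCO2 = [CO2*]/KH = 75.6×10^-6 / 3.715×10^-2 = 2.03×10^-3 atm = 2030 μatm

pCO2 = 2030 μatm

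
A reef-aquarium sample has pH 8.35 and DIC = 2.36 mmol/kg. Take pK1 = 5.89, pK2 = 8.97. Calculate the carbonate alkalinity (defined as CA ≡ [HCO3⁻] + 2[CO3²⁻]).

CA = [HCO3⁻] + 2[CO3²⁻] = (α₁ + 2α₂)·DIC
At pH 8.35: [H⁺]/K1 = 10^-2.46 = 0.0034674, K2/[H⁺] = 10^-0.62 = 0.23988
α₁ = 1/(1 + 0.0034674 + 0.23988) = 1/1.2434 = 0.8043; α₂ = α₁·K2/[H⁺] = 0.1929
α₁ + 2α₂ = 1.1901
CA = 1.1901 × 2.36 = 2.81 mmol/kg

CA = 2.81 mmol/kg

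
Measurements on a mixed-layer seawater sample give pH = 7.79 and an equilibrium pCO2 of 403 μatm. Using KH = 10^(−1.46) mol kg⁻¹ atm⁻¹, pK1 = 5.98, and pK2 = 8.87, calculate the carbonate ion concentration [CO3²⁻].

[CO2*] = KH · pCO2 = 10^(−1.46) × 403×10^-6 = 1.397×10^-5 mol/kg
α₀ = 1/(1 + K1/[H⁺] + K1K2/[H⁺]²) = 1/(1 + 10^+1.81 + 10^+0.73) = 0.01410
DIC = [CO2*]/α₀ = 1.397×10^-5 / 0.01410 = 0.9912 mmol/kg
[CO3²⁻] = α₂·DIC; α₂ = 0.07571, so [CO3²⁻] = 0.07571 × 0.9912 = 0.0750 mmol/kg

[CO3²⁻] = 0.0750 mmol/kg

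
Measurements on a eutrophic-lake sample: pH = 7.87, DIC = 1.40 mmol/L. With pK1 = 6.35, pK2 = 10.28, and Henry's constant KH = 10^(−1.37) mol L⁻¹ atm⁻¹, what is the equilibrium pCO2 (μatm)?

α₀ = 1 / (1 + K1/[H⁺] + K1K2/[H⁺]²) = 1 / (1 + 10^+1.52 + 10^-0.89)
   = 1 / (1 + 33.113 + 0.12882) = 1/34.242 = 0.02920
[CO2*] = α₀ × DIC = 0.02920 × 1.40 = 0.04089 mmol/L
pCO2 = [CO2*]/KH = 4.089×10^-5 / 4.266×10^-2 = 958 μatm

pCO2 = 958 μatm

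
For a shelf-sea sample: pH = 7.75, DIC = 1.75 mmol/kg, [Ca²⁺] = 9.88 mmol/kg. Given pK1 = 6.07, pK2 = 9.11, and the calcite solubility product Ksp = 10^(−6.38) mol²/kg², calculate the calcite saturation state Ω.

α₂ = 1 / (1 + [H⁺]/K2 + [H⁺]²/(K1K2)) = 1 / (1 + 10^+1.36 + 10^-0.32)
   = 1 / (1 + 22.909 + 0.47863) = 1/24.387 = 0.04100
[CO3²⁻] = α₂ × DIC = 0.04100 × 1.75 = 0.07176 mmol/kg
Ksp = 10^(−6.38) = 4.169×10^-7
Ω = [Ca²⁺][CO3²⁻]/Ksp = (9.88×10^-3)(7.176×10^-5) / 4.169×10^-7 = 1.70

Ω = 1.70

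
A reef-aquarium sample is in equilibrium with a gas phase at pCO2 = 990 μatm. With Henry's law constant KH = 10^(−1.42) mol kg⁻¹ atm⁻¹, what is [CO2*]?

[CO2*] = 37.6 μmol/kg

KH = 10^(−1.42) = 3.802×10^-2 mol kg⁻¹ atm⁻¹
[CO2*] = KH · pCO2 = 3.802×10^-2 × 990×10^-6 atm = 3.76×10^-5 mol/kg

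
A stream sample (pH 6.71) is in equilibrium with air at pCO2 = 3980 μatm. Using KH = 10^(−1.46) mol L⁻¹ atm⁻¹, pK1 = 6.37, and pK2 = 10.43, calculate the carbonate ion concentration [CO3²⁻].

[CO2*] = KH · pCO2 = 10^(−1.46) × 3980×10^-6 = 1.380×10^-4 mol/L
α₀ = 1/(1 + K1/[H⁺] + K1K2/[H⁺]²) = 1/(1 + 10^+0.34 + 10^-3.38) = 0.3137
DIC = [CO2*]/α₀ = 1.380×10^-4 / 0.3137 = 0.4400 mmol/L
[CO3²⁻] = α₂·DIC; α₂ = 0.0001308, so [CO3²⁻] = 0.0001308 × 0.4400 = 5.75×10^-5 mmol/L = 0.0575 μmol/L

[CO3²⁻] = 0.0575 μmol/L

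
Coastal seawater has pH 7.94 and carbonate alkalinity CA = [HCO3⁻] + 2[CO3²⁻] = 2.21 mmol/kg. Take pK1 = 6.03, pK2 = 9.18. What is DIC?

DIC = 2.12 mmol/kg

CA = [HCO3⁻] + 2[CO3²⁻] = (α₁ + 2α₂)·DIC
At pH 7.94: [H⁺]/K1 = 10^-1.91 = 0.012303, K2/[H⁺] = 10^-1.24 = 0.057544
α₁ = 1/(1 + 0.012303 + 0.057544) = 1/1.0698 = 0.9347; α₂ = α₁·K2/[H⁺] = 0.05379
α₁ + 2α₂ = 1.0423
DIC = CA / (α₁ + 2α₂) = 2.21 / 1.0423 = 2.12 mmol/kg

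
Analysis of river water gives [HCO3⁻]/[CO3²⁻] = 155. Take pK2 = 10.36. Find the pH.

From K2 = [H⁺][CO3²⁻]/[HCO3⁻]:  pH = pK2 − log₁₀([HCO3⁻]/[CO3²⁻])
log₁₀(155) = +2.190
pH = 10.36 − (+2.190) = 8.17

pH = 8.17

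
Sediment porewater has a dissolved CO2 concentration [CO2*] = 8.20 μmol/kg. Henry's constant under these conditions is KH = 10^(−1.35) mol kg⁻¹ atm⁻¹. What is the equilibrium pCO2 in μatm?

pCO2 = 184 μatm

KH = 10^(−1.35) = 4.467×10^-2 mol kg⁻¹ atm⁻¹
pCO2 = [CO2*]/KH = 8.20×10^-6 / 4.467×10^-2 = 1.84×10^-4 atm = 184 μatm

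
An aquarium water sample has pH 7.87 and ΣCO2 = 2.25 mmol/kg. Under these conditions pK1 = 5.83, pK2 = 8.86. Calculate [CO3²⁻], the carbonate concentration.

α₂ = 1 / (1 + [H⁺]/K2 + [H⁺]²/(K1K2)) = 1 / (1 + 10^+0.99 + 10^-1.05)
   = 1 / (1 + 9.7724 + 0.089125) = 1/10.861 = 0.09207
[CO3²⁻] = α₂ × DIC = 0.09207 × 2.25 = 0.207 mmol/kg

[CO3²⁻] = 0.207 mmol/kg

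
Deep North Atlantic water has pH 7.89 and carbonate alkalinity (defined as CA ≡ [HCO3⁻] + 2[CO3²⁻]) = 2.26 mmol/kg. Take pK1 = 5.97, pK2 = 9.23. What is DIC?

DIC = 2.19 mmol/kg

CA = [HCO3⁻] + 2[CO3²⁻] = (α₁ + 2α₂)·DIC
At pH 7.89: [H⁺]/K1 = 10^-1.92 = 0.012023, K2/[H⁺] = 10^-1.34 = 0.045709
α₁ = 1/(1 + 0.012023 + 0.045709) = 1/1.0577 = 0.9454; α₂ = α₁·K2/[H⁺] = 0.04321
α₁ + 2α₂ = 1.0318
DIC = CA / (α₁ + 2α₂) = 2.26 / 1.0318 = 2.19 mmol/kg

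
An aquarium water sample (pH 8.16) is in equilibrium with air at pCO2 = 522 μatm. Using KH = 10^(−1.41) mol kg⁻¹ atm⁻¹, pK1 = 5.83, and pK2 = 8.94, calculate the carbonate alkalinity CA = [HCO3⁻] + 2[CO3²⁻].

CA = 5.78 mmol/kg

[CO2*] = KH · pCO2 = 10^(−1.41) × 522×10^-6 = 2.031×10^-5 mol/kg
α₀ = 1/(1 + K1/[H⁺] + K1K2/[H⁺]²) = 1/(1 + 10^+2.33 + 10^+1.55) = 0.003996
DIC = [CO2*]/α₀ = 2.031×10^-5 / 0.003996 = 5.083 mmol/kg
CA = (α₁ + 2α₂)·DIC = (0.8542 + 2×0.1418) × 5.083 = 5.78 mmol/kg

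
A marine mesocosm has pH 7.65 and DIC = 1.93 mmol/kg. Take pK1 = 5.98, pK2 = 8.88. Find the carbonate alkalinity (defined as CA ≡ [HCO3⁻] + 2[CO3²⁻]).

CA = [HCO3⁻] + 2[CO3²⁻] = (α₁ + 2α₂)·DIC
At pH 7.65: [H⁺]/K1 = 10^-1.67 = 0.021380, K2/[H⁺] = 10^-1.23 = 0.058884
α₁ = 1/(1 + 0.021380 + 0.058884) = 1/1.0803 = 0.9257; α₂ = α₁·K2/[H⁺] = 0.05451
α₁ + 2α₂ = 1.0347
CA = 1.0347 × 1.93 = 2.00 mmol/kg

CA = 2.00 mmol/kg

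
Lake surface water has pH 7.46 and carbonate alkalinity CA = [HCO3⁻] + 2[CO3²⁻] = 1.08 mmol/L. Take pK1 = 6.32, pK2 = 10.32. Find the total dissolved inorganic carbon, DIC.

DIC = 1.16 mmol/L

CA = [HCO3⁻] + 2[CO3²⁻] = (α₁ + 2α₂)·DIC
At pH 7.46: [H⁺]/K1 = 10^-1.14 = 0.072444, K2/[H⁺] = 10^-2.86 = 0.0013804
α₁ = 1/(1 + 0.072444 + 0.0013804) = 1/1.0738 = 0.9313; α₂ = α₁·K2/[H⁺] = 0.001285
α₁ + 2α₂ = 0.9338
DIC = CA / (α₁ + 2α₂) = 1.08 / 0.9338 = 1.16 mmol/L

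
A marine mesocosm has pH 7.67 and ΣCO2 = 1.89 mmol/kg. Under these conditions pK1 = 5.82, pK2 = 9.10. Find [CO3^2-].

α₂ = 1 / (1 + [H⁺]/K2 + [H⁺]²/(K1K2)) = 1 / (1 + 10^+1.43 + 10^-0.42)
   = 1 / (1 + 26.915 + 0.38019) = 1/28.296 = 0.03534
[CO3²⁻] = α₂ × DIC = 0.03534 × 1.89 = 0.0668 mmol/kg

[CO3²⁻] = 0.0668 mmol/kg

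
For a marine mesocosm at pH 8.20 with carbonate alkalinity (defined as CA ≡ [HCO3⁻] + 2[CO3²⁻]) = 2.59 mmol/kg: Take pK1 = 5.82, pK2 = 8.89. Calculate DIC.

CA = [HCO3⁻] + 2[CO3²⁻] = (α₁ + 2α₂)·DIC
At pH 8.20: [H⁺]/K1 = 10^-2.38 = 0.0041687, K2/[H⁺] = 10^-0.69 = 0.20417
α₁ = 1/(1 + 0.0041687 + 0.20417) = 1/1.2083 = 0.8276; α₂ = α₁·K2/[H⁺] = 0.1690
α₁ + 2α₂ = 1.1655
DIC = CA / (α₁ + 2α₂) = 2.59 / 1.1655 = 2.22 mmol/kg

DIC = 2.22 mmol/kg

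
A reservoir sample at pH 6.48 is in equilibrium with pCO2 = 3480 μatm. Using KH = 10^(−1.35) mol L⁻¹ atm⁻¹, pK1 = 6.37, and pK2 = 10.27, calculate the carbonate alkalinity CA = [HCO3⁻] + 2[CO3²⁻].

[CO2*] = KH · pCO2 = 10^(−1.35) × 3480×10^-6 = 1.554×10^-4 mol/L
α₀ = 1/(1 + K1/[H⁺] + K1K2/[H⁺]²) = 1/(1 + 10^+0.11 + 10^-3.68) = 0.4370
DIC = [CO2*]/α₀ = 1.554×10^-4 / 0.4370 = 0.3557 mmol/L
CA = (α₁ + 2α₂)·DIC = (0.5629 + 2×9.130×10^-5) × 0.3557 = 0.200 mmol/L

CA = 0.200 mmol/L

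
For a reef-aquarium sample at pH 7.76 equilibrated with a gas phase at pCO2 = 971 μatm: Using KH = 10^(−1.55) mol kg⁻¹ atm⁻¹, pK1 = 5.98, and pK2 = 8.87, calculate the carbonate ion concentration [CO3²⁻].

[CO2*] = KH · pCO2 = 10^(−1.55) × 971×10^-6 = 2.737×10^-5 mol/kg
α₀ = 1/(1 + K1/[H⁺] + K1K2/[H⁺]²) = 1/(1 + 10^+1.78 + 10^+0.67) = 0.01517
DIC = [CO2*]/α₀ = 2.737×10^-5 / 0.01517 = 1.804 mmol/kg
[CO3²⁻] = α₂·DIC; α₂ = 0.07094, so [CO3²⁻] = 0.07094 × 1.804 = 0.128 mmol/kg

[CO3²⁻] = 0.128 mmol/kg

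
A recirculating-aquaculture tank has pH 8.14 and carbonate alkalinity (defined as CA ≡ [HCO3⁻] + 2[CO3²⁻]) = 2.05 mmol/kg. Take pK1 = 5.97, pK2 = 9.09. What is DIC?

CA = [HCO3⁻] + 2[CO3²⁻] = (α₁ + 2α₂)·DIC
At pH 8.14: [H⁺]/K1 = 10^-2.17 = 0.0067608, K2/[H⁺] = 10^-0.95 = 0.11220
α₁ = 1/(1 + 0.0067608 + 0.11220) = 1/1.1190 = 0.8937; α₂ = α₁·K2/[H⁺] = 0.1003
α₁ + 2α₂ = 1.0942
DIC = CA / (α₁ + 2α₂) = 2.05 / 1.0942 = 1.87 mmol/kg

DIC = 1.87 mmol/kg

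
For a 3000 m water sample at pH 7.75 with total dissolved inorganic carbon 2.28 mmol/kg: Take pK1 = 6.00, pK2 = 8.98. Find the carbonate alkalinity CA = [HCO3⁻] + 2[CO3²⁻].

CA = [HCO3⁻] + 2[CO3²⁻] = (α₁ + 2α₂)·DIC
At pH 7.75: [H⁺]/K1 = 10^-1.75 = 0.017783, K2/[H⁺] = 10^-1.23 = 0.058884
α₁ = 1/(1 + 0.017783 + 0.058884) = 1/1.0767 = 0.9288; α₂ = α₁·K2/[H⁺] = 0.05469
α₁ + 2α₂ = 1.0382
CA = 1.0382 × 2.28 = 2.37 mmol/kg

CA = 2.37 mmol/kg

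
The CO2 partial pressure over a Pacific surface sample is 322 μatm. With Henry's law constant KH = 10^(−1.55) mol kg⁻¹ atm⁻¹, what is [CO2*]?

KH = 10^(−1.55) = 2.818×10^-2 mol kg⁻¹ atm⁻¹
[CO2*] = KH · pCO2 = 2.818×10^-2 × 322×10^-6 atm = 9.08×10^-6 mol/kg

[CO2*] = 9.08 μmol/kg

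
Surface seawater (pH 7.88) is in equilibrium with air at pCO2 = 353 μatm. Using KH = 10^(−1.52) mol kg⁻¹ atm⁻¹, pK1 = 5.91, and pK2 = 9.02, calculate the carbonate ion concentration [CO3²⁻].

[CO2*] = KH · pCO2 = 10^(−1.52) × 353×10^-6 = 1.066×10^-5 mol/kg
α₀ = 1/(1 + K1/[H⁺] + K1K2/[H⁺]²) = 1/(1 + 10^+1.97 + 10^+0.83) = 0.009893
DIC = [CO2*]/α₀ = 1.066×10^-5 / 0.009893 = 1.078 mmol/kg
[CO3²⁻] = α₂·DIC; α₂ = 0.06688, so [CO3²⁻] = 0.06688 × 1.078 = 0.0721 mmol/kg

[CO3²⁻] = 0.0721 mmol/kg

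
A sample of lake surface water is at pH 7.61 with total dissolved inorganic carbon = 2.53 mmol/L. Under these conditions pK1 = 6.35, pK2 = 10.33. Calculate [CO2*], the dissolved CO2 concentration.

α₀ = 1 / (1 + K1/[H⁺] + K1K2/[H⁺]²) = 1 / (1 + 10^+1.26 + 10^-1.46)
   = 1 / (1 + 18.197 + 0.034674) = 1/19.232 = 0.05200
[CO2*] = α₀ × DIC = 0.05200 × 2.53 = 0.132 mmol/L

[CO2*] = 0.132 mmol/L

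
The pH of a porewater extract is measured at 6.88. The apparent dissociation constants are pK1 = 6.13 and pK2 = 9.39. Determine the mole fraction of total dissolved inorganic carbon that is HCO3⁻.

α₁ = 1 / (1 + [H⁺]/K1 + K2/[H⁺]) = 1 / (1 + 10^-0.75 + 10^-2.51)
   = 1 / (1 + 0.17783 + 0.0030903) = 1/1.1809 = 0.8468

α₁ = 0.847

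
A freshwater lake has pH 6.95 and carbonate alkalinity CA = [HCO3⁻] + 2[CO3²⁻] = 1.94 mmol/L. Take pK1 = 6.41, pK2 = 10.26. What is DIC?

DIC = 2.50 mmol/L

CA = [HCO3⁻] + 2[CO3²⁻] = (α₁ + 2α₂)·DIC
At pH 6.95: [H⁺]/K1 = 10^-0.54 = 0.28840, K2/[H⁺] = 10^-3.31 = 0.00048978
α₁ = 1/(1 + 0.28840 + 0.00048978) = 1/1.2889 = 0.7759; α₂ = α₁·K2/[H⁺] = 0.0003800
α₁ + 2α₂ = 0.7766
DIC = CA / (α₁ + 2α₂) = 1.94 / 0.7766 = 2.50 mmol/L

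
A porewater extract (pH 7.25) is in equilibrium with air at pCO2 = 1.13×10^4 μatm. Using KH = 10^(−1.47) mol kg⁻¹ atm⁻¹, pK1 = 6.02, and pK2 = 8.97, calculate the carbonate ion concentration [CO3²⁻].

[CO3²⁻] = 0.124 mmol/kg

[CO2*] = KH · pCO2 = 10^(−1.47) × 1.13×10^4×10^-6 = 3.829×10^-4 mol/kg
α₀ = 1/(1 + K1/[H⁺] + K1K2/[H⁺]²) = 1/(1 + 10^+1.23 + 10^-0.49) = 0.05463
DIC = [CO2*]/α₀ = 3.829×10^-4 / 0.05463 = 7.009 mmol/kg
[CO3²⁻] = α₂·DIC; α₂ = 0.01768, so [CO3²⁻] = 0.01768 × 7.009 = 0.124 mmol/kg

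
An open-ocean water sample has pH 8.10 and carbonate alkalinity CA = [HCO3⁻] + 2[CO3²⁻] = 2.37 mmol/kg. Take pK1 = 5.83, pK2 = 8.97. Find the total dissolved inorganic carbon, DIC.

DIC = 2.13 mmol/kg

CA = [HCO3⁻] + 2[CO3²⁻] = (α₁ + 2α₂)·DIC
At pH 8.10: [H⁺]/K1 = 10^-2.27 = 0.0053703, K2/[H⁺] = 10^-0.87 = 0.13490
α₁ = 1/(1 + 0.0053703 + 0.13490) = 1/1.1403 = 0.8770; α₂ = α₁·K2/[H⁺] = 0.1183
α₁ + 2α₂ = 1.1136
DIC = CA / (α₁ + 2α₂) = 2.37 / 1.1136 = 2.13 mmol/kg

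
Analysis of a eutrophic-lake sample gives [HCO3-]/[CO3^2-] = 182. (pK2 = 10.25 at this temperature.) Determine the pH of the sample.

pH = 7.99

From K2 = [H⁺][CO3^2-]/[HCO3-]:  pH = pK2 − log₁₀([HCO3-]/[CO3^2-])
log₁₀(182) = +2.260
pH = 10.25 − (+2.260) = 7.99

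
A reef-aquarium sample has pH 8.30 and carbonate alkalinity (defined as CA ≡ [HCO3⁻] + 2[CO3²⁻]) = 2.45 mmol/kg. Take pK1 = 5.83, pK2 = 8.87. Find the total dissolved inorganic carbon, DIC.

DIC = 2.03 mmol/kg

CA = [HCO3⁻] + 2[CO3²⁻] = (α₁ + 2α₂)·DIC
At pH 8.30: [H⁺]/K1 = 10^-2.47 = 0.0033884, K2/[H⁺] = 10^-0.57 = 0.26915
α₁ = 1/(1 + 0.0033884 + 0.26915) = 1/1.2725 = 0.7858; α₂ = α₁·K2/[H⁺] = 0.2115
α₁ + 2α₂ = 1.2088
DIC = CA / (α₁ + 2α₂) = 2.45 / 1.2088 = 2.03 mmol/kg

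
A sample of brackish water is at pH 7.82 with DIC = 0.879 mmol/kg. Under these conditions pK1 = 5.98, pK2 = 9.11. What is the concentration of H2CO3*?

α₀ = 1 / (1 + K1/[H⁺] + K1K2/[H⁺]²) = 1 / (1 + 10^+1.84 + 10^+0.55)
   = 1 / (1 + 69.183 + 3.5481) = 1/73.731 = 0.01356
[CO2*] = α₀ × DIC = 0.01356 × 0.879 = 0.0119 mmol/kg = 11.9 μmol/kg

[CO2*] = 11.9 μmol/kg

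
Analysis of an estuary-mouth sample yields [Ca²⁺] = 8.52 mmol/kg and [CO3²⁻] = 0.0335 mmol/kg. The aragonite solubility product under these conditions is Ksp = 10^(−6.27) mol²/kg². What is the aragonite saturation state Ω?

Ω = 0.531

Ksp = 10^(−6.27) = 5.370×10^-7
Ω = [Ca²⁺][CO3²⁻]/Ksp = (8.52×10^-3)(0.0335×10^-3) / 5.370×10^-7 = 0.531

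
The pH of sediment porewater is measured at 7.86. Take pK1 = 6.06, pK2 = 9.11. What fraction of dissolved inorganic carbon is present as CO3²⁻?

α₂ = 1 / (1 + [H⁺]/K2 + [H⁺]²/(K1K2)) = 1 / (1 + 10^+1.25 + 10^-0.55)
   = 1 / (1 + 17.783 + 0.28184) = 1/19.065 = 0.05245

α₂ = 0.0525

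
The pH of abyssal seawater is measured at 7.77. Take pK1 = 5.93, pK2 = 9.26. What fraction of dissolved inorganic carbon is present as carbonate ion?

α₂ = 0.0309

α₂ = 1 / (1 + [H⁺]/K2 + [H⁺]²/(K1K2)) = 1 / (1 + 10^+1.49 + 10^-0.35)
   = 1 / (1 + 30.903 + 0.44668) = 1/32.350 = 0.03091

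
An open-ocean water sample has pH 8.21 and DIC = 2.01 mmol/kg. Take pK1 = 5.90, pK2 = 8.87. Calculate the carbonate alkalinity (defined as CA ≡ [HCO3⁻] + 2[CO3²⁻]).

CA = [HCO3⁻] + 2[CO3²⁻] = (α₁ + 2α₂)·DIC
At pH 8.21: [H⁺]/K1 = 10^-2.31 = 0.0048978, K2/[H⁺] = 10^-0.66 = 0.21878
α₁ = 1/(1 + 0.0048978 + 0.21878) = 1/1.2237 = 0.8172; α₂ = α₁·K2/[H⁺] = 0.1788
α₁ + 2α₂ = 1.1748
CA = 1.1748 × 2.01 = 2.36 mmol/kg

CA = 2.36 mmol/kg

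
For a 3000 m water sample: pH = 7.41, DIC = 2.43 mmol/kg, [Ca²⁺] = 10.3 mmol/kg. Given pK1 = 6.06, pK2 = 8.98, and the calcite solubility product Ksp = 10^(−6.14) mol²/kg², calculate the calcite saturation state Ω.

Ω = 0.868

α₂ = 1 / (1 + [H⁺]/K2 + [H⁺]²/(K1K2)) = 1 / (1 + 10^+1.57 + 10^+0.22)
   = 1 / (1 + 37.154 + 1.6596) = 1/39.813 = 0.02512
[CO3²⁻] = α₂ × DIC = 0.02512 × 2.43 = 0.06104 mmol/kg
Ksp = 10^(−6.14) = 7.244×10^-7
Ω = [Ca²⁺][CO3²⁻]/Ksp = (10.3×10^-3)(6.104×10^-5) / 7.244×10^-7 = 0.868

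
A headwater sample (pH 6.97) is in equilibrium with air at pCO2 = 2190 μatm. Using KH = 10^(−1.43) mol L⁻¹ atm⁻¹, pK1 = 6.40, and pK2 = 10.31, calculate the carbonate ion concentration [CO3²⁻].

[CO3²⁻] = 0.138 μmol/L

[CO2*] = KH · pCO2 = 10^(−1.43) × 2190×10^-6 = 8.137×10^-5 mol/L
α₀ = 1/(1 + K1/[H⁺] + K1K2/[H⁺]²) = 1/(1 + 10^+0.57 + 10^-2.77) = 0.2120
DIC = [CO2*]/α₀ = 8.137×10^-5 / 0.2120 = 0.3838 mmol/L
[CO3²⁻] = α₂·DIC; α₂ = 0.0003600, so [CO3²⁻] = 0.0003600 × 0.3838 = 0.000138 mmol/L = 0.138 μmol/L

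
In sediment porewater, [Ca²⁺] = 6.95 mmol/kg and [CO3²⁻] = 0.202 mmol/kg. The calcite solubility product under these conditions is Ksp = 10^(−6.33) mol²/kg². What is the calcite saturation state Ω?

Ksp = 10^(−6.33) = 4.677×10^-7
Ω = [Ca²⁺][CO3²⁻]/Ksp = (6.95×10^-3)(0.202×10^-3) / 4.677×10^-7 = 3.00

Ω = 3.00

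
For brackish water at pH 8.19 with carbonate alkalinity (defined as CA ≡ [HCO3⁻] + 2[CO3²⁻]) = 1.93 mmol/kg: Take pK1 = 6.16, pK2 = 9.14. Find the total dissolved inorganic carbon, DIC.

DIC = 1.77 mmol/kg

CA = [HCO3⁻] + 2[CO3²⁻] = (α₁ + 2α₂)·DIC
At pH 8.19: [H⁺]/K1 = 10^-2.03 = 0.0093325, K2/[H⁺] = 10^-0.95 = 0.11220
α₁ = 1/(1 + 0.0093325 + 0.11220) = 1/1.1215 = 0.8916; α₂ = α₁·K2/[H⁺] = 0.1000
α₁ + 2α₂ = 1.0917
DIC = CA / (α₁ + 2α₂) = 1.93 / 1.0917 = 1.77 mmol/kg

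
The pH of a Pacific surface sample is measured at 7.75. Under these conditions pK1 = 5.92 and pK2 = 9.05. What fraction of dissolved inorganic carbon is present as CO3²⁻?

α₂ = 1 / (1 + [H⁺]/K2 + [H⁺]²/(K1K2)) = 1 / (1 + 10^+1.30 + 10^-0.53)
   = 1 / (1 + 19.953 + 0.29512) = 1/21.248 = 0.04706

α₂ = 0.0471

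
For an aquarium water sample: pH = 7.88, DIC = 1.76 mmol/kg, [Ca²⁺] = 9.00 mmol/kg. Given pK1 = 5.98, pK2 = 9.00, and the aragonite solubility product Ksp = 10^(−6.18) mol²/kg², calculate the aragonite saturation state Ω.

Ω = 1.67

α₂ = 1 / (1 + [H⁺]/K2 + [H⁺]²/(K1K2)) = 1 / (1 + 10^+1.12 + 10^-0.78)
   = 1 / (1 + 13.183 + 0.16596) = 1/14.349 = 0.06969
[CO3²⁻] = α₂ × DIC = 0.06969 × 1.76 = 0.1227 mmol/kg
Ksp = 10^(−6.18) = 6.607×10^-7
Ω = [Ca²⁺][CO3²⁻]/Ksp = (9.00×10^-3)(1.227×10^-4) / 6.607×10^-7 = 1.67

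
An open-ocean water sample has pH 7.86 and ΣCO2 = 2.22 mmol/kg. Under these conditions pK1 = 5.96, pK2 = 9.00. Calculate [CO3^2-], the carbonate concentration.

α₂ = 1 / (1 + [H⁺]/K2 + [H⁺]²/(K1K2)) = 1 / (1 + 10^+1.14 + 10^-0.76)
   = 1 / (1 + 13.804 + 0.17378) = 1/14.978 = 0.06677
[CO3²⁻] = α₂ × DIC = 0.06677 × 2.22 = 0.148 mmol/kg

[CO3²⁻] = 0.148 mmol/kg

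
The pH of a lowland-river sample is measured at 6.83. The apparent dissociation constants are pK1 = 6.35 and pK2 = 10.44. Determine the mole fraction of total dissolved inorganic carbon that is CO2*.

α₀ = 0.249

α₀ = 1 / (1 + K1/[H⁺] + K1K2/[H⁺]²) = 1 / (1 + 10^+0.48 + 10^-3.13)
   = 1 / (1 + 3.0200 + 0.00074131) = 1/4.0207 = 0.2487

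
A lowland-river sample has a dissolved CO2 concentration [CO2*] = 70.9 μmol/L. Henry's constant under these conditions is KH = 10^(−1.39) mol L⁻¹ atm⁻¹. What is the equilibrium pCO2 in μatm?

pCO2 = 1740 μatm

KH = 10^(−1.39) = 4.074×10^-2 mol L⁻¹ atm⁻¹
pCO2 = [CO2*]/KH = 70.9×10^-6 / 4.074×10^-2 = 1.74×10^-3 atm = 1740 μatm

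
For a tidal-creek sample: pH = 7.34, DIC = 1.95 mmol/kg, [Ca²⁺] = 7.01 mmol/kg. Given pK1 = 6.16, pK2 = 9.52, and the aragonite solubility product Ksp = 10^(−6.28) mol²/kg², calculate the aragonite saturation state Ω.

α₂ = 1 / (1 + [H⁺]/K2 + [H⁺]²/(K1K2)) = 1 / (1 + 10^+2.18 + 10^+1.00)
   = 1 / (1 + 151.36 + 10.000) = 1/162.36 = 0.006159
[CO3²⁻] = α₂ × DIC = 0.006159 × 1.95 = 0.01201 mmol/kg = 12.01 μmol/kg
Ksp = 10^(−6.28) = 5.248×10^-7
Ω = [Ca²⁺][CO3²⁻]/Ksp = (7.01×10^-3)(1.201×10^-5) / 5.248×10^-7 = 0.160

Ω = 0.160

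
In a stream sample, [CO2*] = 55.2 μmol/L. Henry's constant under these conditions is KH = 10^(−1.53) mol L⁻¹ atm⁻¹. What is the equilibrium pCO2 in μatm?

pCO2 = 1870 μatm

KH = 10^(−1.53) = 2.951×10^-2 mol L⁻¹ atm⁻¹
pCO2 = [CO2*]/KH = 55.2×10^-6 / 2.951×10^-2 = 1.87×10^-3 atm = 1870 μatm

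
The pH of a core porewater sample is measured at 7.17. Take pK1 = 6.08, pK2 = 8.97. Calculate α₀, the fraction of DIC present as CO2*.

α₀ = 1 / (1 + K1/[H⁺] + K1K2/[H⁺]²) = 1 / (1 + 10^+1.09 + 10^-0.71)
   = 1 / (1 + 12.303 + 0.19498) = 1/13.498 = 0.07409

α₀ = 0.0741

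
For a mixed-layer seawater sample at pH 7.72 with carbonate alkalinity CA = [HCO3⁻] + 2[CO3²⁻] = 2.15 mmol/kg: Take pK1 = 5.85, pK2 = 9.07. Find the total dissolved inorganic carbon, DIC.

DIC = 2.09 mmol/kg

CA = [HCO3⁻] + 2[CO3²⁻] = (α₁ + 2α₂)·DIC
At pH 7.72: [H⁺]/K1 = 10^-1.87 = 0.013490, K2/[H⁺] = 10^-1.35 = 0.044668
α₁ = 1/(1 + 0.013490 + 0.044668) = 1/1.0582 = 0.9450; α₂ = α₁·K2/[H⁺] = 0.04221
α₁ + 2α₂ = 1.0295
DIC = CA / (α₁ + 2α₂) = 2.15 / 1.0295 = 2.09 mmol/kg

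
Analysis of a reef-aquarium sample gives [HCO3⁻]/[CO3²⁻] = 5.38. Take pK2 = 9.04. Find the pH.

From K2 = [H⁺][CO3²⁻]/[HCO3⁻]:  pH = pK2 − log₁₀([HCO3⁻]/[CO3²⁻])
log₁₀(5.38) = +0.731
pH = 9.04 − (+0.731) = 8.31

pH = 8.31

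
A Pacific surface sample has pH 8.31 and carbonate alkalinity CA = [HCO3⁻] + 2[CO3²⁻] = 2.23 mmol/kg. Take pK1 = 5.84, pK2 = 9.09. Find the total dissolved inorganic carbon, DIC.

CA = [HCO3⁻] + 2[CO3²⁻] = (α₁ + 2α₂)·DIC
At pH 8.31: [H⁺]/K1 = 10^-2.47 = 0.0033884, K2/[H⁺] = 10^-0.78 = 0.16596
α₁ = 1/(1 + 0.0033884 + 0.16596) = 1/1.1693 = 0.8552; α₂ = α₁·K2/[H⁺] = 0.1419
α₁ + 2α₂ = 1.1390
DIC = CA / (α₁ + 2α₂) = 2.23 / 1.1390 = 1.96 mmol/kg

DIC = 1.96 mmol/kg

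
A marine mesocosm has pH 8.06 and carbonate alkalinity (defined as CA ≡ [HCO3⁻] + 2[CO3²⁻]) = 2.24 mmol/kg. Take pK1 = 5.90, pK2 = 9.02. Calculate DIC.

CA = [HCO3⁻] + 2[CO3²⁻] = (α₁ + 2α₂)·DIC
At pH 8.06: [H⁺]/K1 = 10^-2.16 = 0.0069183, K2/[H⁺] = 10^-0.96 = 0.10965
α₁ = 1/(1 + 0.0069183 + 0.10965) = 1/1.1166 = 0.8956; α₂ = α₁·K2/[H⁺] = 0.09820
α₁ + 2α₂ = 1.0920
DIC = CA / (α₁ + 2α₂) = 2.24 / 1.0920 = 2.05 mmol/kg

DIC = 2.05 mmol/kg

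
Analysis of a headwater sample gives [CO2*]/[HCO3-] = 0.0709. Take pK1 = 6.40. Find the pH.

pH = 7.55

From K1 = [H⁺][HCO3-]/[CO2*]:  pH = pK1 − log₁₀([CO2*]/[HCO3-])
log₁₀(0.0709) = -1.149
pH = 6.40 − (-1.149) = 7.55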